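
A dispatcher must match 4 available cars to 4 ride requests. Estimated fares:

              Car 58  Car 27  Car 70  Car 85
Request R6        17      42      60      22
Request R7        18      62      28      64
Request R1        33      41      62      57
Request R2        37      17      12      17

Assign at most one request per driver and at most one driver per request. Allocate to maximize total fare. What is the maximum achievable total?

This is the linear assignment problem.
Optimal: Car 58→Request R2 ($37), Car 27→Request R7 ($62), Car 70→Request R6 ($60), Car 85→Request R1 ($57) — total 37+62+60+57 = $216.
Max-entry greedy (repeatedly take the single best remaining cell) gives $205, worse by 11.
Next-best assignment: Car 58→Request R2, Car 27→Request R6, Car 70→Request R1, Car 85→Request R7 = $205.
Checked against all permutations: $216 is optimal.

Max total: $216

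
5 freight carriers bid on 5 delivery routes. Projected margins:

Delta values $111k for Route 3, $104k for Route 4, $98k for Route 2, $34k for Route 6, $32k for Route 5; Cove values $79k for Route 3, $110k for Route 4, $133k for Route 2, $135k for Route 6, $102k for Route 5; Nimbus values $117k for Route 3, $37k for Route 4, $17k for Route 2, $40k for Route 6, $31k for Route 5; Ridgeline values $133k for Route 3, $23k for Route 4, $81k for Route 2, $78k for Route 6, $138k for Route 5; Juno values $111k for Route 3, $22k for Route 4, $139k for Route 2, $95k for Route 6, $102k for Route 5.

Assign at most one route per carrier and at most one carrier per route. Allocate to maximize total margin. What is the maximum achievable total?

Maximum total: $633k

Optimal: Delta→Route 4 ($104k), Cove→Route 6 ($135k), Nimbus→Route 3 ($117k), Ridgeline→Route 5 ($138k), Juno→Route 2 ($139k) — total 104+135+117+138+139 = $633k.
Row-greedy (each carrier in turn takes its best remaining route) gives $560k, worse by 73.
Swapping Ridgeline↔Nimbus (Ridgeline→Route 3 $133k, Nimbus→Route 5 $31k) loses 91.
Checked against all permutations: $633k is optimal.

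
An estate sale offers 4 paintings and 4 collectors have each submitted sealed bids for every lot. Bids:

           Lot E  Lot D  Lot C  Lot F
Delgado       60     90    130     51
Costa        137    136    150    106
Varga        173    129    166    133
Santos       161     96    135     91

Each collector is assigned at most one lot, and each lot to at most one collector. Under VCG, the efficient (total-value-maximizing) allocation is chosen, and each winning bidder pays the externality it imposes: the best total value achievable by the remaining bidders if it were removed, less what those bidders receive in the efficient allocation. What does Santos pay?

Efficient allocation: Delgado→Lot C ($130), Costa→Lot D ($136), Varga→Lot F ($133), Santos→Lot E ($161); total welfare W = $560.
Santos receives Lot E at value $161, so the others get W − 161 = $399.
Without Santos: best allocation of the remaining 3 bidders over all 4 lots is Delgado→Lot C ($130), Costa→Lot D ($136), Varga→Lot E ($173), total $439.
VCG payment = (others' best without Santos) − (others' welfare with Santos) = 439 − 399 = $40.

Santos pays $40.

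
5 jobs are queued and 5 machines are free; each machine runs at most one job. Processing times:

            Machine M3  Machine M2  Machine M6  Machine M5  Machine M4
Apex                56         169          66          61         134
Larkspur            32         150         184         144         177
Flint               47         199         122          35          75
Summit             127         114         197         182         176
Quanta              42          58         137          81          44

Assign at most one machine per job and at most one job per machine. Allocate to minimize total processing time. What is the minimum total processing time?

Min total: 291 min

This is the linear assignment problem.
Optimal: Apex→Machine M6 (66 min), Larkspur→Machine M3 (32 min), Flint→Machine M5 (35 min), Summit→Machine M2 (114 min), Quanta→Machine M4 (44 min) — total 66+32+35+114+44 = 291 min.
Column-greedy (each machine in turn goes to its cheapest remaining job) gives 367 min, worse by 76.
Next-best assignment: Apex→Machine M6, Larkspur→Machine M3, Flint→Machine M5, Summit→Machine M4, Quanta→Machine M2 = 367 min.
Swapping Larkspur↔Summit (Larkspur→Machine M2 150 min, Summit→Machine M3 127 min) adds 131.
Every other assignment is strictly worse.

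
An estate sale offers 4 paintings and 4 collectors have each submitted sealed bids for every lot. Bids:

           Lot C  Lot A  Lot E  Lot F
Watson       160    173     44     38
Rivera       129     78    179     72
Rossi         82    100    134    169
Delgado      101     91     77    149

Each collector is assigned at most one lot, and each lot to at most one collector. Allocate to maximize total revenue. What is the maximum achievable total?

Max total: $622

Optimal: Watson→Lot A ($173), Rivera→Lot E ($179), Rossi→Lot F ($169), Delgado→Lot C ($101) — total 173+179+169+101 = $622.
Column-greedy (each lot in turn goes to its best remaining collector) gives $588, worse by 34.
Next-best assignment: Watson→Lot C, Rivera→Lot E, Rossi→Lot F, Delgado→Lot A = $599.
Checked against all permutations: $622 is optimal.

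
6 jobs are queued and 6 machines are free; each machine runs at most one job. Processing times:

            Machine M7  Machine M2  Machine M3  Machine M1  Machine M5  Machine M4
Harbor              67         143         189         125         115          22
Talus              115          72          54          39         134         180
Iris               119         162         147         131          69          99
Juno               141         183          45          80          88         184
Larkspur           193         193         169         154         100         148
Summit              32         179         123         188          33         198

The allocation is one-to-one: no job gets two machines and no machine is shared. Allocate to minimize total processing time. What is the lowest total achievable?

Min total: 394 min

Treat this as an assignment problem: match each job to one machine.
Optimal: Harbor→Machine M4 (22 min), Talus→Machine M2 (72 min), Iris→Machine M5 (69 min), Juno→Machine M3 (45 min), Larkspur→Machine M1 (154 min), Summit→Machine M7 (32 min) — total 22+72+69+45+154+32 = 394 min.
Min-entry greedy (repeatedly take the single cheapest remaining cell) gives 400 min, worse by 6.
Next-best assignment: Harbor→Machine M4, Talus→Machine M1, Iris→Machine M2, Juno→Machine M3, Larkspur→Machine M5, Summit→Machine M7 = 400 min.
Checked against all permutations: 394 min is optimal.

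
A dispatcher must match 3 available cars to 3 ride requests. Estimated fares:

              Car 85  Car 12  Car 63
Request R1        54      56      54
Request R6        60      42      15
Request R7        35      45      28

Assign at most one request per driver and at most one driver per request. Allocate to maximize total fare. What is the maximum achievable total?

Optimal: Car 85→Request R6 ($60), Car 12→Request R7 ($45), Car 63→Request R1 ($54) — total 60+45+54 = $159.
Max-entry greedy (repeatedly take the single best remaining cell) gives $144, worse by 15.

Maximum total: $159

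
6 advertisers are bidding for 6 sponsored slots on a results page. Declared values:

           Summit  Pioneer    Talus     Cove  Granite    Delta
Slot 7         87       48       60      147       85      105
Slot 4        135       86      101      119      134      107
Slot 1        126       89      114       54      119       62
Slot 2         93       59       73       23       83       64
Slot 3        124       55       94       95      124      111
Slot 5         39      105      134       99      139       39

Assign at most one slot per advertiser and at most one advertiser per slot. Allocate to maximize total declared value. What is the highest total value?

This is a one-to-one assignment (maximum-weight bipartite matching).
Optimal: Summit→Slot 1 ($126), Pioneer→Slot 2 ($59), Talus→Slot 5 ($134), Cove→Slot 7 ($147), Granite→Slot 4 ($134), Delta→Slot 3 ($111) — total 126+59+134+147+134+111 = $711.
Row-greedy (each advertiser in turn takes its best remaining slot) gives $689, worse by 22.
Next-best assignment: Summit→Slot 2, Pioneer→Slot 1, Talus→Slot 5, Cove→Slot 7, Granite→Slot 4, Delta→Slot 3 = $708.
No other one-to-one assignment exceeds $711.

Maximum total: $711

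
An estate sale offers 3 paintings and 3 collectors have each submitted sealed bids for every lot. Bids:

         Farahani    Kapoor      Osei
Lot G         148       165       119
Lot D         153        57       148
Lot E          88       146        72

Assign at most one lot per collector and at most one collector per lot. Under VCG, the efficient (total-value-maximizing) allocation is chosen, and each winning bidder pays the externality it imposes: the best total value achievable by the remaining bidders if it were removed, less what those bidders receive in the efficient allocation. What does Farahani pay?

Farahani pays $19.

Efficient allocation: Farahani→Lot G ($148), Kapoor→Lot E ($146), Osei→Lot D ($148); total welfare W = $442.
Farahani receives Lot G at value $148, so the others get W − 148 = $294.
Without Farahani: best allocation of the remaining 2 bidders over all 3 lots is Kapoor→Lot G ($165), Osei→Lot D ($148), total $313.
VCG payment = (others' best without Farahani) − (others' welfare with Farahani) = 313 − 294 = $19.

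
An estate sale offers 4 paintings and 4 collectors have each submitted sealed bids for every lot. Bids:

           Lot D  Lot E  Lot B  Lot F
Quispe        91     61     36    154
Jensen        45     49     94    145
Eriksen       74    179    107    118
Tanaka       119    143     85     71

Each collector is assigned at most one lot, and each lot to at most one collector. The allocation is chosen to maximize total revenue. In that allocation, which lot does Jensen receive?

Jensen receives Lot B.

Treat this as an assignment problem: match each collector to one lot.
Optimal: Quispe→Lot F ($154), Jensen→Lot B ($94), Eriksen→Lot E ($179), Tanaka→Lot D ($119) — total 154+94+179+119 = $546.
Every other assignment is strictly worse.
Jensen's own top lot is Lot F ($145), but forcing Jensen→Lot F and reassigning the rest optimally gives only $500 — worse by 46.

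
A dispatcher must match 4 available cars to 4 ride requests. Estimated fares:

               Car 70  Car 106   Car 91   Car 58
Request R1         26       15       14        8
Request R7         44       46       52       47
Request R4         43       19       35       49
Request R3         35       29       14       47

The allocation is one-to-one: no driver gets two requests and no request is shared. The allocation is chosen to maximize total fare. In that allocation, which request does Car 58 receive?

Optimal: Car 70→Request R4 ($43), Car 106→Request R1 ($15), Car 91→Request R7 ($52), Car 58→Request R3 ($47) — total 43+15+52+47 = $157.
Swapping Car 58↔Car 106 (Car 58→Request R1 $8, Car 106→Request R3 $29) loses 25.
Every other assignment is strictly worse.
Car 58's own top request is Request R4 ($49), but forcing Car 58→Request R4 and reassigning the rest optimally gives only $156 — worse by 1.

Car 58 receives Request R3.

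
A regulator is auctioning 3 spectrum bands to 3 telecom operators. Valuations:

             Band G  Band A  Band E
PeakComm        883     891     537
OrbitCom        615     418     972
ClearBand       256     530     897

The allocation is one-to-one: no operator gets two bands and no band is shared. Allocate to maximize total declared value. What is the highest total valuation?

Optimal: PeakComm→Band A ($891M), OrbitCom→Band G ($615M), ClearBand→Band E ($897M) — total 891+615+897 = $2403M.
Max-entry greedy (repeatedly take the single best remaining cell) gives $2119M, worse by 284.
Next-best assignment: PeakComm→Band G, OrbitCom→Band E, ClearBand→Band A = $2385M.

Maximum total: $2403M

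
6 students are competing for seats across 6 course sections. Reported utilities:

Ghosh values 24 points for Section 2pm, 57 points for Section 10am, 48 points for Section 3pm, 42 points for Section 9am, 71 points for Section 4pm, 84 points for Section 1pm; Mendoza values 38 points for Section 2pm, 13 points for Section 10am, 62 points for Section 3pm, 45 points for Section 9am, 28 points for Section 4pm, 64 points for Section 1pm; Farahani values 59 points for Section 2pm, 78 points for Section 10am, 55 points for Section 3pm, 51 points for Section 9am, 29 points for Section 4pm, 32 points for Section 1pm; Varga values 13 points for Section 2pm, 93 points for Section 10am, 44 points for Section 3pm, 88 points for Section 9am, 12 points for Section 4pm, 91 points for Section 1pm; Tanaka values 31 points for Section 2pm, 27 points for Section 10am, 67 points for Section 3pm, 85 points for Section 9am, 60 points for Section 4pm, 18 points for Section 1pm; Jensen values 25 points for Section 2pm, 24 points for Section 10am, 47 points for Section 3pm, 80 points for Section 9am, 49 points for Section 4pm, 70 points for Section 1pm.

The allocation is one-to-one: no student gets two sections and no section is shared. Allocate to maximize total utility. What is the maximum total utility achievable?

Treat this as an assignment problem: match each student to one section.
Optimal: Ghosh→Section 4pm (71 points), Mendoza→Section 3pm (62 points), Farahani→Section 2pm (59 points), Varga→Section 10am (93 points), Tanaka→Section 9am (85 points), Jensen→Section 1pm (70 points) — total 71+62+59+93+85+70 = 440 points.
Column-greedy (each section in turn goes to its best remaining student) gives 434 points, worse by 6.
Swapping Tanaka↔Farahani (Tanaka→Section 2pm 31 points, Farahani→Section 9am 51 points) loses 62.

Maximum total: 440 points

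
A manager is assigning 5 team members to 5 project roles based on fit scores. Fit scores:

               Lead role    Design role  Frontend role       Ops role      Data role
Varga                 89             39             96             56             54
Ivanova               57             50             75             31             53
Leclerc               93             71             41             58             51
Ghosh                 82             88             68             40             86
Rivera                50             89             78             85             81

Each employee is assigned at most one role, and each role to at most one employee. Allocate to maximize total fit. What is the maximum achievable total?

Optimal: Varga→Frontend role (96 pts), Ivanova→Data role (53 pts), Leclerc→Lead role (93 pts), Ghosh→Design role (88 pts), Rivera→Ops role (85 pts) — total 96+53+93+88+85 = 415 pts.
Column-greedy (each role in turn goes to its best remaining employee) gives 371 pts, worse by 44.
Swapping Ghosh↔Leclerc (Ghosh→Lead role 82 pts, Leclerc→Design role 71 pts) loses 28.

Max total: 415 pts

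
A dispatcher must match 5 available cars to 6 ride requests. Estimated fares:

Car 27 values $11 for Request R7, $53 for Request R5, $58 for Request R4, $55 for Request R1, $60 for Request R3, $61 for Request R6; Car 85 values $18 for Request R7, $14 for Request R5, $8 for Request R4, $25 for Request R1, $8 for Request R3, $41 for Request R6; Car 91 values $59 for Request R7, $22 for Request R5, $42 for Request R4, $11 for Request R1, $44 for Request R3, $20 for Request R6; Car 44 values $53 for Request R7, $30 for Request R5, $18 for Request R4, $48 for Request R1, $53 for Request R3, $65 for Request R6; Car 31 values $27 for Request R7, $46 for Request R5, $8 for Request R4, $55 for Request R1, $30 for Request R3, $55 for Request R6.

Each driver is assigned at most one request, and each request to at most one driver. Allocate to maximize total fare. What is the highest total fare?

Optimal: Car 27→Request R4 ($58), Car 85→Request R6 ($41), Car 91→Request R7 ($59), Car 44→Request R3 ($53), Car 31→Request R1 ($55) — total 58+41+59+53+55 = $266.
Column-greedy (each request in turn goes to its best remaining driver) gives $193, worse by 73.
Next-best assignment: Car 27→Request R5, Car 85→Request R6, Car 91→Request R7, Car 44→Request R3, Car 31→Request R1 = $261.
Swapping Car 27↔Car 44 (Car 27→Request R3 $60, Car 44→Request R4 $18) loses 33.

Max total: $266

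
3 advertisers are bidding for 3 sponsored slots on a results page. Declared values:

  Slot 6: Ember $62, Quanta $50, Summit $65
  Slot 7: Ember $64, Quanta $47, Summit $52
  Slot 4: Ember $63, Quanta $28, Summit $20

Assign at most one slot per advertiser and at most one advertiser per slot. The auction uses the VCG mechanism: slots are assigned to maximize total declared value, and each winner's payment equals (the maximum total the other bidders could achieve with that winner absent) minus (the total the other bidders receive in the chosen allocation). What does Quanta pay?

Quanta pays $1.

Efficient allocation: Ember→Slot 4 ($63), Quanta→Slot 7 ($47), Summit→Slot 6 ($65); total welfare W = $175.
Quanta receives Slot 7 at value $47, so the others get W − 47 = $128.
Without Quanta: best allocation of the remaining 2 bidders over all 3 slots is Ember→Slot 7 ($64), Summit→Slot 6 ($65), total $129.
VCG payment = (others' best without Quanta) − (others' welfare with Quanta) = 129 − 128 = $1.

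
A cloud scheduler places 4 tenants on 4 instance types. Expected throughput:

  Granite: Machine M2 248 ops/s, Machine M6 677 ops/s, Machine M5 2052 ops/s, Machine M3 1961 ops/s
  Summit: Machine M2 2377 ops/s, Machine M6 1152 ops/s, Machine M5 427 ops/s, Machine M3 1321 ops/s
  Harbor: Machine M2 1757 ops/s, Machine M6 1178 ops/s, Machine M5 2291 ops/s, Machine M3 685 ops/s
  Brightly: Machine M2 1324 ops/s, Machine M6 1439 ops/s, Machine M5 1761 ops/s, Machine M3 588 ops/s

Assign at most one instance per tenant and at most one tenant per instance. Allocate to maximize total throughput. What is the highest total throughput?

Max total: 8068 ops/s

Treat this as an assignment problem: match each tenant to one instance.
Optimal: Granite→Machine M3 (1961 ops/s), Summit→Machine M2 (2377 ops/s), Harbor→Machine M5 (2291 ops/s), Brightly→Machine M6 (1439 ops/s) — total 1961+2377+2291+1439 = 8068 ops/s.
Row-greedy (each tenant in turn takes its best remaining instance) gives 6195 ops/s, worse by 1873.
Next-best assignment: Granite→Machine M3, Summit→Machine M2, Harbor→Machine M6, Brightly→Machine M5 = 7277 ops/s.
No other one-to-one assignment exceeds 8068 ops/s.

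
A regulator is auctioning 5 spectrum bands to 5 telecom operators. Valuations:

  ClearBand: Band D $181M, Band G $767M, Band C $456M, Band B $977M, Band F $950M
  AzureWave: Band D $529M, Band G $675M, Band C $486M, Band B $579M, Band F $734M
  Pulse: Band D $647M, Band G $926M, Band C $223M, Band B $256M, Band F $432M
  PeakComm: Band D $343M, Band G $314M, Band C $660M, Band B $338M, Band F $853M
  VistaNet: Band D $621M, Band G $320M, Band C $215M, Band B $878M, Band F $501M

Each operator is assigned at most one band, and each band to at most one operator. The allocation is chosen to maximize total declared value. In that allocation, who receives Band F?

Optimal: ClearBand→Band F ($950M), AzureWave→Band D ($529M), Pulse→Band G ($926M), PeakComm→Band C ($660M), VistaNet→Band B ($878M) — total 950+529+926+660+878 = $3943M.
Row-greedy (each operator in turn takes its best remaining band) gives $3918M, worse by 25.
Checked against all permutations: $3943M is optimal.
ClearBand's own top band is Band B ($977M), but forcing ClearBand→Band B and reassigning the rest optimally gives only $3918M — worse by 25.

ClearBand receives Band F.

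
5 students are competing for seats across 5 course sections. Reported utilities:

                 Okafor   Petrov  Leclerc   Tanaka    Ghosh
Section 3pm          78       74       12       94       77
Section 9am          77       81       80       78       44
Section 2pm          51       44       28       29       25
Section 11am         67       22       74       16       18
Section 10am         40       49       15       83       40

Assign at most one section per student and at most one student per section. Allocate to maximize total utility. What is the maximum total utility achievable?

Max total: 366 points

Optimal: Okafor→Section 2pm (51 points), Petrov→Section 9am (81 points), Leclerc→Section 11am (74 points), Tanaka→Section 10am (83 points), Ghosh→Section 3pm (77 points) — total 51+81+74+83+77 = 366 points.
Column-greedy (each section in turn goes to its best remaining student) gives 340 points, worse by 26.
Swapping Ghosh↔Okafor (Ghosh→Section 2pm 25 points, Okafor→Section 3pm 78 points) loses 25.
Every other assignment is strictly worse.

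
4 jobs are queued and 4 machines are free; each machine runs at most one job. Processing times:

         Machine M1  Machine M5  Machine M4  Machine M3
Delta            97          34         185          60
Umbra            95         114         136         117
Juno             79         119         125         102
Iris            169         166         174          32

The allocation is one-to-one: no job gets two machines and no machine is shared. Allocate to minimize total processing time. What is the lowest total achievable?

Minimum total: 281 min

Optimal: Delta→Machine M5 (34 min), Umbra→Machine M4 (136 min), Juno→Machine M1 (79 min), Iris→Machine M3 (32 min) — total 34+136+79+32 = 281 min.
Row-greedy (each job in turn takes its cheapest remaining machine) gives 405 min, worse by 124.
Swapping Iris↔Umbra (Iris→Machine M4 174 min, Umbra→Machine M3 117 min) adds 123.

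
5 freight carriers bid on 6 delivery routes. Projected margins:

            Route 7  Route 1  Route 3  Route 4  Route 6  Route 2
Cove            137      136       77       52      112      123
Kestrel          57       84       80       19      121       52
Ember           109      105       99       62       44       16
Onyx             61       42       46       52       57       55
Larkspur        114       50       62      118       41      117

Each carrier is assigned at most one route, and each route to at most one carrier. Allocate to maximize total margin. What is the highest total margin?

Max total: $539k

Treat this as an assignment problem: match each carrier to one route.
Optimal: Cove→Route 1 ($136k), Kestrel→Route 6 ($121k), Ember→Route 7 ($109k), Onyx→Route 2 ($55k), Larkspur→Route 4 ($118k) — total 136+121+109+55+118 = $539k.
Column-greedy (each route in turn goes to its best remaining carrier) gives $497k, worse by 42.
Swapping Larkspur↔Ember (Larkspur→Route 7 $114k, Ember→Route 4 $62k) loses 51.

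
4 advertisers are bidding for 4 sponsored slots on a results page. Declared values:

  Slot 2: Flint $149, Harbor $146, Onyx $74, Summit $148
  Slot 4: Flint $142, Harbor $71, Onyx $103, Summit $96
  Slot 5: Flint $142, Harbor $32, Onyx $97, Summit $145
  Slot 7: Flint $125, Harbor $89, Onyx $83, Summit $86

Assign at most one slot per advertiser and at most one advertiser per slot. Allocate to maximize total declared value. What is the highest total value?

Maximum total: $519

Optimal: Flint→Slot 7 ($125), Harbor→Slot 2 ($146), Onyx→Slot 4 ($103), Summit→Slot 5 ($145) — total 125+146+103+145 = $519.
Swapping Onyx↔Summit (Onyx→Slot 5 $97, Summit→Slot 4 $96) loses 55.
Checked against all permutations: $519 is optimal.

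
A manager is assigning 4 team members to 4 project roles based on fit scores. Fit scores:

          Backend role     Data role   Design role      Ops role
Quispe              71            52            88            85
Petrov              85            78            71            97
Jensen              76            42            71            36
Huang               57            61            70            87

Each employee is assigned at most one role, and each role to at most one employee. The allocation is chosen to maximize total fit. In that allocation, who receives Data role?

Petrov receives Data role.

Optimal: Quispe→Design role (88 pts), Petrov→Data role (78 pts), Jensen→Backend role (76 pts), Huang→Ops role (87 pts) — total 88+78+76+87 = 329 pts.
Max-entry greedy (repeatedly take the single best remaining cell) gives 322 pts, worse by 7.
Next-best assignment: Quispe→Design role, Petrov→Ops role, Jensen→Backend role, Huang→Data role = 322 pts.
Swapping Quispe↔Jensen (Quispe→Backend role 71 pts, Jensen→Design role 71 pts) loses 22.
Petrov's own top role is Ops role (97 pts), but forcing Petrov→Ops role and reassigning the rest optimally gives only 322 pts — worse by 7.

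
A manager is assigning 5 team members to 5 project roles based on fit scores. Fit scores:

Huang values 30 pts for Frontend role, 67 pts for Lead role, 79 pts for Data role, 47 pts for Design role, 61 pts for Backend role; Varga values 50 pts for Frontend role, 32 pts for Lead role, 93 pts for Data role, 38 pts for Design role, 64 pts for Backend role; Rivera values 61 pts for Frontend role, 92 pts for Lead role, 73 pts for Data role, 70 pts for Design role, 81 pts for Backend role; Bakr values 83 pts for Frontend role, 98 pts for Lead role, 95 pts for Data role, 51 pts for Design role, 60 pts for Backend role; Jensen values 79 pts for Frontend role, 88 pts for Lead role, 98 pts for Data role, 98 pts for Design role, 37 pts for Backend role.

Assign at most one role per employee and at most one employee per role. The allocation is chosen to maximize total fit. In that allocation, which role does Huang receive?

This is the linear assignment problem.
Optimal: Huang→Backend role (61 pts), Varga→Data role (93 pts), Rivera→Lead role (92 pts), Bakr→Frontend role (83 pts), Jensen→Design role (98 pts) — total 61+93+92+83+98 = 427 pts.
Column-greedy (each role in turn goes to its best remaining employee) gives 384 pts, worse by 43.
No other one-to-one assignment exceeds 427 pts.
Huang's own top role is Data role (79 pts), but forcing Huang→Data role and reassigning the rest optimally gives only 416 pts — worse by 11.

Huang receives Backend role.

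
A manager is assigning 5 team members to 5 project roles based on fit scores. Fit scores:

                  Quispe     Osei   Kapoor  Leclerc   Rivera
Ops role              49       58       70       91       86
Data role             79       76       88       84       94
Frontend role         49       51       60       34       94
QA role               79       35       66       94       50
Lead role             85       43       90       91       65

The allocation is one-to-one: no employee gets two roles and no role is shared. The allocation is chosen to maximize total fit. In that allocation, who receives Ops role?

Leclerc receives Ops role.

Optimal: Quispe→QA role (79 pts), Osei→Data role (76 pts), Kapoor→Lead role (90 pts), Leclerc→Ops role (91 pts), Rivera→Frontend role (94 pts) — total 79+76+90+91+94 = 430 pts.
Max-entry greedy (repeatedly take the single best remaining cell) gives 385 pts, worse by 45.
Swapping Quispe↔Leclerc (Quispe→Ops role 49 pts, Leclerc→QA role 94 pts) loses 27.
Leclerc's own top role is QA role (94 pts), but forcing Leclerc→QA role and reassigning the rest optimally gives only 419 pts — worse by 11.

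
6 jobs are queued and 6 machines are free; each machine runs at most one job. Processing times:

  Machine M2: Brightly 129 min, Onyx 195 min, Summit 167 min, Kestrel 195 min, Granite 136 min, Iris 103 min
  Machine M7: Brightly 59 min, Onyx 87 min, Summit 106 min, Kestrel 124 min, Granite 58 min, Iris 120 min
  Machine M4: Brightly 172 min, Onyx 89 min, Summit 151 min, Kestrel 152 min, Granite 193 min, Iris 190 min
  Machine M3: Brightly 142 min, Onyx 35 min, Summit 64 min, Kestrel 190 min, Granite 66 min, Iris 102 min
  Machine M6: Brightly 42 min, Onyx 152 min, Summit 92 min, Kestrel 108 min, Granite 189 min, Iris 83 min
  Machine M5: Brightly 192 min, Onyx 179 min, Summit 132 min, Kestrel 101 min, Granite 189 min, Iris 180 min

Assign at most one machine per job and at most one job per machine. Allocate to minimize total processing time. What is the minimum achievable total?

Optimal: Brightly→Machine M6 (42 min), Onyx→Machine M4 (89 min), Summit→Machine M3 (64 min), Kestrel→Machine M5 (101 min), Granite→Machine M7 (58 min), Iris→Machine M2 (103 min) — total 42+89+64+101+58+103 = 457 min.
Next-best assignment: Brightly→Machine M6, Onyx→Machine M3, Summit→Machine M4, Kestrel→Machine M5, Granite→Machine M7, Iris→Machine M2 = 490 min.

Min total: 457 min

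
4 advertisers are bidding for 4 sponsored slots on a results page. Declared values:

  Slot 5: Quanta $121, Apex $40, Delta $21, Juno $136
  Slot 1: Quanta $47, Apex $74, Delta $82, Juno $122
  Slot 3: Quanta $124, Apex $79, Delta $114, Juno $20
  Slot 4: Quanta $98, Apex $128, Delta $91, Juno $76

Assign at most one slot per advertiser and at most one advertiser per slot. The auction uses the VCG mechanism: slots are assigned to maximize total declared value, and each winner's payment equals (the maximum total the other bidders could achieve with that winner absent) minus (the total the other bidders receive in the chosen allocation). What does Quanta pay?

Quanta pays $14.

Efficient allocation: Quanta→Slot 5 ($121), Apex→Slot 4 ($128), Delta→Slot 3 ($114), Juno→Slot 1 ($122); total welfare W = $485.
Quanta receives Slot 5 at value $121, so the others get W − 121 = $364.
Without Quanta: best allocation of the remaining 3 bidders over all 4 slots is Apex→Slot 4 ($128), Delta→Slot 3 ($114), Juno→Slot 5 ($136), total $378.
VCG payment = (others' best without Quanta) − (others' welfare with Quanta) = 378 − 364 = $14.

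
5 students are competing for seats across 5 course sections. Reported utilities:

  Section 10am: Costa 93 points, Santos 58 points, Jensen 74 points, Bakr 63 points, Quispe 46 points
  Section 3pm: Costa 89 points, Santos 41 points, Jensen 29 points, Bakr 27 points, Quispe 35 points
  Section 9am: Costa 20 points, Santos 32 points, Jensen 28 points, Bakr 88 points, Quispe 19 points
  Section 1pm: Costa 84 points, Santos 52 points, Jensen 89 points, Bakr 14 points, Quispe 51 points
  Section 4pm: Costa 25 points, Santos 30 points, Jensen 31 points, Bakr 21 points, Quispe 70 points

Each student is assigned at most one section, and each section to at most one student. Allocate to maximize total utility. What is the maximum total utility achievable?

Max total: 394 points

This is a one-to-one assignment (maximum-weight bipartite matching).
Optimal: Costa→Section 3pm (89 points), Santos→Section 10am (58 points), Jensen→Section 1pm (89 points), Bakr→Section 9am (88 points), Quispe→Section 4pm (70 points) — total 89+58+89+88+70 = 394 points.
Column-greedy (each section in turn goes to its best remaining student) gives 381 points, worse by 13.
Every other assignment is strictly worse.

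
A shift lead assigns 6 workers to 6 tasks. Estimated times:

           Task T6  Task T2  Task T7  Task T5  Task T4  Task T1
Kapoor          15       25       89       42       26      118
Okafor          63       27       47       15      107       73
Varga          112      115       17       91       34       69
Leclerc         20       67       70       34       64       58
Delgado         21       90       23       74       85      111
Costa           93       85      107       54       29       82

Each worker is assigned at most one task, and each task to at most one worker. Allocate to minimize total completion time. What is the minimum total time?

Min total: 165 min

Optimal: Kapoor→Task T2 (25 min), Okafor→Task T5 (15 min), Varga→Task T7 (17 min), Leclerc→Task T1 (58 min), Delgado→Task T6 (21 min), Costa→Task T4 (29 min) — total 25+15+17+58+21+29 = 165 min.
Column-greedy (each task in turn goes to its cheapest remaining worker) gives 233 min, worse by 68.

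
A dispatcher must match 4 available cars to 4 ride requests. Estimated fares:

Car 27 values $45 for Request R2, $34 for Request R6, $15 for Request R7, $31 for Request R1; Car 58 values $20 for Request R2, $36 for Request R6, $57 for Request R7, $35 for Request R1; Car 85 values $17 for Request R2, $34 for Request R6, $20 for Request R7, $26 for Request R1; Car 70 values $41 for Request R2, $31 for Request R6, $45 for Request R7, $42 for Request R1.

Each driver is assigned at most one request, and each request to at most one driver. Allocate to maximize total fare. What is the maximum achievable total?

Optimal: Car 27→Request R2 ($45), Car 58→Request R7 ($57), Car 85→Request R6 ($34), Car 70→Request R1 ($42) — total 45+57+34+42 = $178.
Column-greedy (each request in turn goes to its best remaining driver) gives $152, worse by 26.
Next-best assignment: Car 27→Request R1, Car 58→Request R7, Car 85→Request R6, Car 70→Request R2 = $163.
Every other assignment is strictly worse.

Maximum total: $178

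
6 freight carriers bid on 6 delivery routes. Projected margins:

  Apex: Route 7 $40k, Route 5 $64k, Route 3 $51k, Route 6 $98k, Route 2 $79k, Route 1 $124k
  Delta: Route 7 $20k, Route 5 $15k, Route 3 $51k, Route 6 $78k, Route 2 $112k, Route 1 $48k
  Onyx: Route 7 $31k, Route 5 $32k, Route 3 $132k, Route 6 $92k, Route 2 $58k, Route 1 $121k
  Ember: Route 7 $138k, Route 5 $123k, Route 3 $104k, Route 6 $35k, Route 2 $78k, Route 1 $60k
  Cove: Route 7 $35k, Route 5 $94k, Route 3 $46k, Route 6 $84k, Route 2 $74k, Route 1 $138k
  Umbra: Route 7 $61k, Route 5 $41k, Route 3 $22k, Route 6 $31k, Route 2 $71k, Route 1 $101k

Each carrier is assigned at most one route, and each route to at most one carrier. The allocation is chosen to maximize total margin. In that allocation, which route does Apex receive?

This is a one-to-one assignment (maximum-weight bipartite matching).
Optimal: Apex→Route 6 ($98k), Delta→Route 2 ($112k), Onyx→Route 3 ($132k), Ember→Route 7 ($138k), Cove→Route 5 ($94k), Umbra→Route 1 ($101k) — total 98+112+132+138+94+101 = $675k.
Max-entry greedy (repeatedly take the single best remaining cell) gives $659k, worse by 16.
Next-best assignment: Apex→Route 6, Delta→Route 2, Onyx→Route 3, Ember→Route 5, Cove→Route 1, Umbra→Route 7 = $664k.
Apex's own top route is Route 1 ($124k), but forcing Apex→Route 1 and reassigning the rest optimally gives only $637k — worse by 38.

Apex receives Route 6.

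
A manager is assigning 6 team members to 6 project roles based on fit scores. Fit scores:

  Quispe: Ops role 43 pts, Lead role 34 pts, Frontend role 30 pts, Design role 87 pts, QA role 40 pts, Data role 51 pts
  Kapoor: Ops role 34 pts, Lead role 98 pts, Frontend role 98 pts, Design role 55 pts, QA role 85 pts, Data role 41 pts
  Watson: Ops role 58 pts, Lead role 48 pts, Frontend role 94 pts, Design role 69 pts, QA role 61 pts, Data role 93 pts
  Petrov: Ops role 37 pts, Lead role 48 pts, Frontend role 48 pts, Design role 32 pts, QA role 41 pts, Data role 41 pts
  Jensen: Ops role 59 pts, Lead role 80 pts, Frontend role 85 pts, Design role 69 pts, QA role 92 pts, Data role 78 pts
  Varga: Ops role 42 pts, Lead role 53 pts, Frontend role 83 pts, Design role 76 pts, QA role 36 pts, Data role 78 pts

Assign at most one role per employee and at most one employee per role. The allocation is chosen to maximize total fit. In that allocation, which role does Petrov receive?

Petrov receives Ops role.

Optimal: Quispe→Design role (87 pts), Kapoor→Lead role (98 pts), Watson→Data role (93 pts), Petrov→Ops role (37 pts), Jensen→QA role (92 pts), Varga→Frontend role (83 pts) — total 87+98+93+37+92+83 = 490 pts.
Swapping Kapoor↔Jensen (Kapoor→QA role 85 pts, Jensen→Lead role 80 pts) loses 25.
Every other assignment is strictly worse.
Petrov's own top role is Lead role (48 pts), but forcing Petrov→Lead role and reassigning the rest optimally gives only 461 pts — worse by 29.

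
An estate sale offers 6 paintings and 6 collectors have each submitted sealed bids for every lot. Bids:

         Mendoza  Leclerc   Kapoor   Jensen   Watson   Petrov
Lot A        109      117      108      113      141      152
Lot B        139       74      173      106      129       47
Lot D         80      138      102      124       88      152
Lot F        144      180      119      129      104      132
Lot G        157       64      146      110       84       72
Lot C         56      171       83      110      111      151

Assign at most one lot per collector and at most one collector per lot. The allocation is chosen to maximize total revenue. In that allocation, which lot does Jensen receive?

Jensen receives Lot D.

Optimal: Mendoza→Lot G ($157), Leclerc→Lot F ($180), Kapoor→Lot B ($173), Jensen→Lot D ($124), Watson→Lot A ($141), Petrov→Lot C ($151) — total 157+180+173+124+141+151 = $926.
Max-entry greedy (repeatedly take the single best remaining cell) gives $897, worse by 29.
Next-best assignment: Mendoza→Lot G, Leclerc→Lot C, Kapoor→Lot B, Jensen→Lot F, Watson→Lot A, Petrov→Lot D = $923.
Jensen's own top lot is Lot F ($129), but forcing Jensen→Lot F and reassigning the rest optimally gives only $923 — worse by 3.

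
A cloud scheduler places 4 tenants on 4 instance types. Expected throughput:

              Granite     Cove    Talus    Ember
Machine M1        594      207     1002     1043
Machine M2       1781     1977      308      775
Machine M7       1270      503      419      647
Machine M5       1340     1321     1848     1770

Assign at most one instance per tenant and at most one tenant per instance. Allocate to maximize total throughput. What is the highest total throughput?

Max total: 6138 ops/s

This is a one-to-one assignment (maximum-weight bipartite matching).
Optimal: Granite→Machine M7 (1270 ops/s), Cove→Machine M2 (1977 ops/s), Talus→Machine M5 (1848 ops/s), Ember→Machine M1 (1043 ops/s) — total 1270+1977+1848+1043 = 6138 ops/s.
Row-greedy (each tenant in turn takes its best remaining instance) gives 4751 ops/s, worse by 1387.
Next-best assignment: Granite→Machine M7, Cove→Machine M2, Talus→Machine M1, Ember→Machine M5 = 6019 ops/s.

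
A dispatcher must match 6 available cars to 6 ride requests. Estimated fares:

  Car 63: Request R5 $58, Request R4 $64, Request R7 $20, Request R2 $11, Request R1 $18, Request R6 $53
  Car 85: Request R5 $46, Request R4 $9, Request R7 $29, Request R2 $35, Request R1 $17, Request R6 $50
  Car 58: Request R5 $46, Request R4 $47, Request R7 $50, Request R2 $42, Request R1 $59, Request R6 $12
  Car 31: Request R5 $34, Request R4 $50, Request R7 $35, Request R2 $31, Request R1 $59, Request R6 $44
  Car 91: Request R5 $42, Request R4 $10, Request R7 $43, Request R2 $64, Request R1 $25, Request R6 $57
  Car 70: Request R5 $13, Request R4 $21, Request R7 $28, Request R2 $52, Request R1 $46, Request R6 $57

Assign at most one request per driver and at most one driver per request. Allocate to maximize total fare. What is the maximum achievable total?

Max total: $340

Optimal: Car 63→Request R4 ($64), Car 85→Request R5 ($46), Car 58→Request R7 ($50), Car 31→Request R1 ($59), Car 91→Request R2 ($64), Car 70→Request R6 ($57) — total 64+46+50+59+64+57 = $340.
Column-greedy (each request in turn goes to its best remaining driver) gives $318, worse by 22.
Swapping Car 63↔Car 31 (Car 63→Request R1 $18, Car 31→Request R4 $50) loses 55.
Every other assignment is strictly worse.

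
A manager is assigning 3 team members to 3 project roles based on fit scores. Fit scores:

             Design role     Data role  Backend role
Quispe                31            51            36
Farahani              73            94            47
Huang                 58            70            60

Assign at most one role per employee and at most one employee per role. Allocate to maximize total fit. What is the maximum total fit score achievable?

Treat this as an assignment problem: match each employee to one role.
Optimal: Quispe→Backend role (36 pts), Farahani→Data role (94 pts), Huang→Design role (58 pts) — total 36+94+58 = 188 pts.
Row-greedy (each employee in turn takes its best remaining role) gives 184 pts, worse by 4.
Next-best assignment: Quispe→Design role, Farahani→Data role, Huang→Backend role = 185 pts.

Maximum total: 188 pts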